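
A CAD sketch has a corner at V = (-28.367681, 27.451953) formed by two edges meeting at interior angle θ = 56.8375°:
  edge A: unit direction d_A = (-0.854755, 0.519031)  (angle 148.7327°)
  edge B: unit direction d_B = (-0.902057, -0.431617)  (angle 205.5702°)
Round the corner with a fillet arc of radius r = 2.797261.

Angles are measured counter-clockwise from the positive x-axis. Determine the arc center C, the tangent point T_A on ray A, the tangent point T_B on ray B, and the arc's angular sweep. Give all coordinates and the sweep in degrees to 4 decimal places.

center=(-34.2381,27.7441) T_A=(-32.7862,30.1350) T_B=(-33.0308,25.2208) sweep=123.1625

bisector direction at 177.1515° = (-0.998764,0.049696)
center distance |VC| = r/sin(θ/2) = 2.797261/sin(28.4187°) = 5.877685
C = V + |VC|·bis = (-34.2381,27.7441)
T_A = V + ((C−V)·d_A)·d_A = V + 5.1694·d_A = (-32.7862,30.1350)
T_B = V + ((C−V)·d_B)·d_B = V + 5.1694·d_B = (-33.0308,25.2208)
sweep = 180° − θ = 123.1625°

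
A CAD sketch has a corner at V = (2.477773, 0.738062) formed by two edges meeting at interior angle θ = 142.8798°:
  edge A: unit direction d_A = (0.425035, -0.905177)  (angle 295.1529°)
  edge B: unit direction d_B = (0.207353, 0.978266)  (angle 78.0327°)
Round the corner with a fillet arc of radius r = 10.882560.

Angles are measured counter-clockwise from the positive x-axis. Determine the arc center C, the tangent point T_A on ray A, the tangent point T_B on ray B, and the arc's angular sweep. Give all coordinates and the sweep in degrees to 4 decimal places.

bisector direction at 6.5928° = (0.993387,0.114812)
center distance |VC| = r/sin(θ/2) = 10.882560/sin(71.4399°) = 11.479611
C = V + |VC|·bis = (13.8815,2.0561)
T_A = V + ((C−V)·d_A)·d_A = V + 3.6540·d_A = (4.0308,-2.5694)
T_B = V + ((C−V)·d_B)·d_B = V + 3.6540·d_B = (3.2354,4.3126)
sweep = 180° − θ = 37.1202°

center=(13.8815,2.0561) T_A=(4.0308,-2.5694) T_B=(3.2354,4.3126) sweep=37.1202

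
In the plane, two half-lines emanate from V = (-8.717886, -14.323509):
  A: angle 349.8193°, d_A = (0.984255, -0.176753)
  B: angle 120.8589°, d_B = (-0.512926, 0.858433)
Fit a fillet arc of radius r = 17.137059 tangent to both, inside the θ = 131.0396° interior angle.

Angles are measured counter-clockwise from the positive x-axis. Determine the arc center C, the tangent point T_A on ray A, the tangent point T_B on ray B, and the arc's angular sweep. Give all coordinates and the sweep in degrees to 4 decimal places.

center=(1.9909,1.1646) T_A=(-1.0381,-15.7027) T_B=(-12.7201,-7.6255) sweep=48.9604

bisector direction at 55.3391° = (0.568718,0.822532)
center distance |VC| = r/sin(θ/2) = 17.137059/sin(65.5198°) = 18.829770
C = V + |VC|·bis = (1.9909,1.1646)
T_A = V + ((C−V)·d_A)·d_A = V + 7.8027·d_A = (-1.0381,-15.7027)
T_B = V + ((C−V)·d_B)·d_B = V + 7.8027·d_B = (-12.7201,-7.6255)
sweep = 180° − θ = 48.9604°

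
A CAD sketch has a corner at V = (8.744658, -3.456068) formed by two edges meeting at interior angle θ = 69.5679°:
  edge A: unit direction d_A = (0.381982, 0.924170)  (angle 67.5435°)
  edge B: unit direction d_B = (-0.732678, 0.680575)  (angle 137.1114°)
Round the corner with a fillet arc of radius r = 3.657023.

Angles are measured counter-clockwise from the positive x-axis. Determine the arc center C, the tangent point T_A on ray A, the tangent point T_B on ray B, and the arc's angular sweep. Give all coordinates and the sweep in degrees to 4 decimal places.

center=(7.3760,2.8065) T_A=(10.7558,1.4096) T_B=(4.8872,0.1271) sweep=110.4321

bisector direction at 102.3274° = (-0.213498,0.976943)
center distance |VC| = r/sin(θ/2) = 3.657023/sin(34.7839°) = 6.410392
C = V + |VC|·bis = (7.3760,2.8065)
T_A = V + ((C−V)·d_A)·d_A = V + 5.2649·d_A = (10.7558,1.4096)
T_B = V + ((C−V)·d_B)·d_B = V + 5.2649·d_B = (4.8872,0.1271)
sweep = 180° − θ = 110.4321°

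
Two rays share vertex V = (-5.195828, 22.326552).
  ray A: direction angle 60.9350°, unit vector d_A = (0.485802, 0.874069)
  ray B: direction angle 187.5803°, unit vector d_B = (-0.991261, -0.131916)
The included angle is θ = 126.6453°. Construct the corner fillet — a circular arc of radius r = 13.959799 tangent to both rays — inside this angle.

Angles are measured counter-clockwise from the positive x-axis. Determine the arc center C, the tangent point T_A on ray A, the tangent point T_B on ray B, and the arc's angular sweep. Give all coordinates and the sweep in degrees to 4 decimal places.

bisector direction at 124.2576° = (-0.562915,0.826515)
center distance |VC| = r/sin(θ/2) = 13.959799/sin(63.3227°) = 15.622870
C = V + |VC|·bis = (-13.9902,35.2391)
T_A = V + ((C−V)·d_A)·d_A = V + 7.0141·d_A = (-1.7884,28.4574)
T_B = V + ((C−V)·d_B)·d_B = V + 7.0141·d_B = (-12.1487,21.4013)
sweep = 180° − θ = 53.3547°

center=(-13.9902,35.2391) T_A=(-1.7884,28.4574) T_B=(-12.1487,21.4013) sweep=53.3547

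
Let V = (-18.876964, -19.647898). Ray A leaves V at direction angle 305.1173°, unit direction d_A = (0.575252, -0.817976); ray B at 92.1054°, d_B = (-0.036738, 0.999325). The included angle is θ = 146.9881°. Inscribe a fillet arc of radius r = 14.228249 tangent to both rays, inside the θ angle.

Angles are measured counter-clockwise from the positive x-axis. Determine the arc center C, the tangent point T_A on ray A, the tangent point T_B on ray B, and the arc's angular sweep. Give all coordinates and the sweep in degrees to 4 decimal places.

bisector direction at 18.6114° = (0.947705,0.319147)
center distance |VC| = r/sin(θ/2) = 14.228249/sin(73.4941°) = 14.839793
C = V + |VC|·bis = (-4.8132,-14.9118)
T_A = V + ((C−V)·d_A)·d_A = V + 4.2162·d_A = (-16.4516,-23.0967)
T_B = V + ((C−V)·d_B)·d_B = V + 4.2162·d_B = (-19.0319,-15.4345)
sweep = 180° − θ = 33.0119°

center=(-4.8132,-14.9118) T_A=(-16.4516,-23.0967) T_B=(-19.0319,-15.4345) sweep=33.0119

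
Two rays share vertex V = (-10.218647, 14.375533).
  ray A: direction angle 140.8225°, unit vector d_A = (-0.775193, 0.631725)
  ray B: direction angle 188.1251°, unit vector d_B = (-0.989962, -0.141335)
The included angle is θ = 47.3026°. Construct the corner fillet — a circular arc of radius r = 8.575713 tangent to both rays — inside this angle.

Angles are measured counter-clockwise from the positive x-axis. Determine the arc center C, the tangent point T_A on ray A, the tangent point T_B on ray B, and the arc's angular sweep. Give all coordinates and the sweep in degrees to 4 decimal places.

center=(-30.8154,20.0977) T_A=(-25.3979,26.7455) T_B=(-29.6033,11.6080) sweep=132.6974

bisector direction at 164.4738° = (-0.963508,0.267679)
center distance |VC| = r/sin(θ/2) = 8.575713/sin(23.6513°) = 21.376791
C = V + |VC|·bis = (-30.8154,20.0977)
T_A = V + ((C−V)·d_A)·d_A = V + 19.5812·d_A = (-25.3979,26.7455)
T_B = V + ((C−V)·d_B)·d_B = V + 19.5812·d_B = (-29.6033,11.6080)
sweep = 180° − θ = 132.6974°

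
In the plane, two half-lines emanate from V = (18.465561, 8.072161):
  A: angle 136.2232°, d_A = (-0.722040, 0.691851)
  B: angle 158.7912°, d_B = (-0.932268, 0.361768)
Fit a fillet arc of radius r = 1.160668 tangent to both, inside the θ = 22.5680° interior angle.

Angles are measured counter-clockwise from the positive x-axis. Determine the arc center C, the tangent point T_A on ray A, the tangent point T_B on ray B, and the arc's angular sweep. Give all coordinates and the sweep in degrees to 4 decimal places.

bisector direction at 147.5072° = (-0.843459,0.537194)
center distance |VC| = r/sin(θ/2) = 1.160668/sin(11.2840°) = 5.931693
C = V + |VC|·bis = (13.4624,11.2586)
T_A = V + ((C−V)·d_A)·d_A = V + 5.8170·d_A = (14.2654,12.0967)
T_B = V + ((C−V)·d_B)·d_B = V + 5.8170·d_B = (13.0425,10.1766)
sweep = 180° − θ = 157.4320°

center=(13.4624,11.2586) T_A=(14.2654,12.0967) T_B=(13.0425,10.1766) sweep=157.4320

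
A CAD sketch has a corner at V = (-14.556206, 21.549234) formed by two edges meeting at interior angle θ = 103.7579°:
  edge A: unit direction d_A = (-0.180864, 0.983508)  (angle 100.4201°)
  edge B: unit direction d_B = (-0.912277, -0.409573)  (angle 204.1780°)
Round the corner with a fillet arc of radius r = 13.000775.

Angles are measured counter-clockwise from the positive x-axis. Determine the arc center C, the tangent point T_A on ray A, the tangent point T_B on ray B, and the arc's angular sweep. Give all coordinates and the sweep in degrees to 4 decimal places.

center=(-29.1877,29.2312) T_A=(-16.4013,31.5826) T_B=(-23.8629,17.3709) sweep=76.2421

bisector direction at 152.2990° = (-0.885386,0.464857)
center distance |VC| = r/sin(θ/2) = 13.000775/sin(51.8790°) = 16.525535
C = V + |VC|·bis = (-29.1877,29.2312)
T_A = V + ((C−V)·d_A)·d_A = V + 10.2016·d_A = (-16.4013,31.5826)
T_B = V + ((C−V)·d_B)·d_B = V + 10.2016·d_B = (-23.8629,17.3709)
sweep = 180° − θ = 76.2421°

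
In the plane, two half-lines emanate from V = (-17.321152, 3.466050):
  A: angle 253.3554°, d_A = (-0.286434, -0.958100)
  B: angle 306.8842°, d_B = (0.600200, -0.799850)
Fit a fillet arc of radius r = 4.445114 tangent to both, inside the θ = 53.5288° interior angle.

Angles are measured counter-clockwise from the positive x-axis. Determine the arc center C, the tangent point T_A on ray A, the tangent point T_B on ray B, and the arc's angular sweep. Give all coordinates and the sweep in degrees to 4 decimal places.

center=(-15.5868,-6.2513) T_A=(-19.8456,-4.9781) T_B=(-12.0313,-3.5834) sweep=126.4712

bisector direction at 280.1198° = (0.175707,-0.984443)
center distance |VC| = r/sin(θ/2) = 4.445114/sin(26.7644°) = 9.870949
C = V + |VC|·bis = (-15.5868,-6.2513)
T_A = V + ((C−V)·d_A)·d_A = V + 8.8134·d_A = (-19.8456,-4.9781)
T_B = V + ((C−V)·d_B)·d_B = V + 8.8134·d_B = (-12.0313,-3.5834)
sweep = 180° − θ = 126.4712°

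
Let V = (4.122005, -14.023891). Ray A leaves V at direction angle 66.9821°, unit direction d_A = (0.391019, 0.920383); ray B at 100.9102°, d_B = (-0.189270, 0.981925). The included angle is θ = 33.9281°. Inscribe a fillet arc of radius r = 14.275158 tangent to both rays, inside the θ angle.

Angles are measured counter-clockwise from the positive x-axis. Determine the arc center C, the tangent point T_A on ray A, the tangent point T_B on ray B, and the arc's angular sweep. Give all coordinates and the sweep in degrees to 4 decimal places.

center=(9.2819,34.6291) T_A=(22.4205,29.0472) T_B=(-4.7353,31.9272) sweep=146.0719

bisector direction at 83.9462° = (0.105463,0.994423)
center distance |VC| = r/sin(θ/2) = 14.275158/sin(16.9641°) = 48.925794
C = V + |VC|·bis = (9.2819,34.6291)
T_A = V + ((C−V)·d_A)·d_A = V + 46.7969·d_A = (22.4205,29.0472)
T_B = V + ((C−V)·d_B)·d_B = V + 46.7969·d_B = (-4.7353,31.9272)
sweep = 180° − θ = 146.0719°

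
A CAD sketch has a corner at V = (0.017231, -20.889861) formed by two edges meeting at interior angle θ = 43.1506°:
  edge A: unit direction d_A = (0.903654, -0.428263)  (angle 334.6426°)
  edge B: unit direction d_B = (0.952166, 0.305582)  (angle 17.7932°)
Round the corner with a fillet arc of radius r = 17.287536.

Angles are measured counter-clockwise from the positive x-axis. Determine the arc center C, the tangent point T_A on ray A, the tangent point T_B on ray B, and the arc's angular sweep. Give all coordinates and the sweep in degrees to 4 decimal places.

bisector direction at 356.2179° = (0.997822,-0.065962)
center distance |VC| = r/sin(θ/2) = 17.287536/sin(21.5753°) = 47.012298
C = V + |VC|·bis = (46.9271,-23.9909)
T_A = V + ((C−V)·d_A)·d_A = V + 43.7184·d_A = (39.5235,-39.6128)
T_B = V + ((C−V)·d_B)·d_B = V + 43.7184·d_B = (41.6444,-7.5303)
sweep = 180° − θ = 136.8494°

center=(46.9271,-23.9909) T_A=(39.5235,-39.6128) T_B=(41.6444,-7.5303) sweep=136.8494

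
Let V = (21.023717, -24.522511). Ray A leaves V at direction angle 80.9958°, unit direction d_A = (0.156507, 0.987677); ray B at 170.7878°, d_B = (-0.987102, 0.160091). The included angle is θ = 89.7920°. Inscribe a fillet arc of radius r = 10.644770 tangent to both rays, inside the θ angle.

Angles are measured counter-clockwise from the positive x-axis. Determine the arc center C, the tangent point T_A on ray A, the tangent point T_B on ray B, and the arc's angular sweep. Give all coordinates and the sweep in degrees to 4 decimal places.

center=(12.1822,-12.3047) T_A=(22.6958,-13.9707) T_B=(10.4780,-22.8122) sweep=90.2080

bisector direction at 125.8918° = (-0.586256,0.810126)
center distance |VC| = r/sin(θ/2) = 10.644770/sin(44.8960°) = 15.081378
C = V + |VC|·bis = (12.1822,-12.3047)
T_A = V + ((C−V)·d_A)·d_A = V + 10.6835·d_A = (22.6958,-13.9707)
T_B = V + ((C−V)·d_B)·d_B = V + 10.6835·d_B = (10.4780,-22.8122)
sweep = 180° − θ = 90.2080°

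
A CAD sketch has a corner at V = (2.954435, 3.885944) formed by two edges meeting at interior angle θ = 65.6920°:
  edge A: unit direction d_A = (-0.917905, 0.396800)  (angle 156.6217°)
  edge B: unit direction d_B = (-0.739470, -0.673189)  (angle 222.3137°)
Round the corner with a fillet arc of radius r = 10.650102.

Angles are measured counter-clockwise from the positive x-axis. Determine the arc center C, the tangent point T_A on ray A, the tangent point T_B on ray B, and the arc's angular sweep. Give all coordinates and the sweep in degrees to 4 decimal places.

bisector direction at 189.4677° = (-0.986378,-0.164492)
center distance |VC| = r/sin(θ/2) = 10.650102/sin(32.8460°) = 19.635763
C = V + |VC|·bis = (-16.4139,0.6560)
T_A = V + ((C−V)·d_A)·d_A = V + 16.4966·d_A = (-12.1879,10.4318)
T_B = V + ((C−V)·d_B)·d_B = V + 16.4966·d_B = (-9.2443,-7.2194)
sweep = 180° − θ = 114.3080°

center=(-16.4139,0.6560) T_A=(-12.1879,10.4318) T_B=(-9.2443,-7.2194) sweep=114.3080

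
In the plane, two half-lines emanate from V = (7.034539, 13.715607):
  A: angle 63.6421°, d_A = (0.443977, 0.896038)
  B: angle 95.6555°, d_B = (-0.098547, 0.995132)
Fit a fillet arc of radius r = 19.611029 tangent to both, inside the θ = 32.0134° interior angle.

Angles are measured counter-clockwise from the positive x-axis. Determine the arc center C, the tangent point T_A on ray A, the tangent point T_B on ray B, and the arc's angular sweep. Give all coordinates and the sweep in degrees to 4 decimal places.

bisector direction at 79.6488° = (0.179681,0.983725)
center distance |VC| = r/sin(θ/2) = 19.611029/sin(16.0067°) = 71.118934
C = V + |VC|·bis = (19.8133,83.6771)
T_A = V + ((C−V)·d_A)·d_A = V + 68.3616·d_A = (37.3855,74.9702)
T_B = V + ((C−V)·d_B)·d_B = V + 68.3616·d_B = (0.2977,81.7445)
sweep = 180° − θ = 147.9866°

center=(19.8133,83.6771) T_A=(37.3855,74.9702) T_B=(0.2977,81.7445) sweep=147.9866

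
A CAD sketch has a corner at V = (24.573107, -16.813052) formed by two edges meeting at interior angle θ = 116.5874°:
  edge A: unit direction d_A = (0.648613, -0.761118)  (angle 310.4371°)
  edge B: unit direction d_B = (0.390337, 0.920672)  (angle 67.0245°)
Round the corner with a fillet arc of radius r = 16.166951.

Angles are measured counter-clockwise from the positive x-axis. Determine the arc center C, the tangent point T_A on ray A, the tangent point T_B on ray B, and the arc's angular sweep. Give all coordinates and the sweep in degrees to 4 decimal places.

bisector direction at 8.7308° = (0.988412,0.151792)
center distance |VC| = r/sin(θ/2) = 16.166951/sin(58.2937°) = 19.003101
C = V + |VC|·bis = (43.3560,-13.9285)
T_A = V + ((C−V)·d_A)·d_A = V + 9.9874·d_A = (31.0510,-24.4146)
T_B = V + ((C−V)·d_B)·d_B = V + 9.9874·d_B = (28.4716,-7.6180)
sweep = 180° − θ = 63.4126°

center=(43.3560,-13.9285) T_A=(31.0510,-24.4146) T_B=(28.4716,-7.6180) sweep=63.4126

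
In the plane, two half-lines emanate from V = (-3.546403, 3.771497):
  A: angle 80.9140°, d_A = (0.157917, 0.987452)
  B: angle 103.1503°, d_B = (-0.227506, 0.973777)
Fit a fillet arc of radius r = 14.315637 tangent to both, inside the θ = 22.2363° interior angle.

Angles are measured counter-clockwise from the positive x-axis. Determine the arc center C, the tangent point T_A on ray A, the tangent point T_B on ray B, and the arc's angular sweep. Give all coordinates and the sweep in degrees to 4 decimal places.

center=(-6.1789,77.9634) T_A=(7.9571,75.7027) T_B=(-20.1192,74.7065) sweep=157.7637

bisector direction at 92.0322° = (-0.035460,0.999371)
center distance |VC| = r/sin(θ/2) = 14.315637/sin(11.1181°) = 74.238596
C = V + |VC|·bis = (-6.1789,77.9634)
T_A = V + ((C−V)·d_A)·d_A = V + 72.8453·d_A = (7.9571,75.7027)
T_B = V + ((C−V)·d_B)·d_B = V + 72.8453·d_B = (-20.1192,74.7065)
sweep = 180° − θ = 157.7637°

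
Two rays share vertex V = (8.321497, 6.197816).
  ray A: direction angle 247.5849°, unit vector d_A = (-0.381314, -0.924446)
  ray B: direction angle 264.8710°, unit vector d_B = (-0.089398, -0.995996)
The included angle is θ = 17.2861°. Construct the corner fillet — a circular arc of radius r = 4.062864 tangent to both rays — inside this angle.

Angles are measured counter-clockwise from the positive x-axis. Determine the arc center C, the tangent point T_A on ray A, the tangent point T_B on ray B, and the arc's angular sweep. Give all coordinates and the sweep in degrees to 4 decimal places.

bisector direction at 256.2280° = (-0.238060,-0.971251)
center distance |VC| = r/sin(θ/2) = 4.062864/sin(8.6431°) = 27.035615
C = V + |VC|·bis = (1.8854,-20.0605)
T_A = V + ((C−V)·d_A)·d_A = V + 26.7286·d_A = (-1.8705,-18.5113)
T_B = V + ((C−V)·d_B)·d_B = V + 26.7286·d_B = (5.9320,-20.4238)
sweep = 180° − θ = 162.7139°

center=(1.8854,-20.0605) T_A=(-1.8705,-18.5113) T_B=(5.9320,-20.4238) sweep=162.7139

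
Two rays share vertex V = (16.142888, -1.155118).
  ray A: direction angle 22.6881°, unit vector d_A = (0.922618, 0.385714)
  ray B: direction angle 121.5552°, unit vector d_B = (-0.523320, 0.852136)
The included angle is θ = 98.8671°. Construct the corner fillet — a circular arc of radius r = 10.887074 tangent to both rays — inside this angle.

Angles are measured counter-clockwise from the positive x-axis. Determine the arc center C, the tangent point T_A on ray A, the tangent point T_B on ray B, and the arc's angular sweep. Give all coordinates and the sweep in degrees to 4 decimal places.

bisector direction at 72.1216° = (0.306997,0.951710)
center distance |VC| = r/sin(θ/2) = 10.887074/sin(49.4335°) = 14.331655
C = V + |VC|·bis = (20.5427,12.4845)
T_A = V + ((C−V)·d_A)·d_A = V + 9.3203·d_A = (24.7420,2.4399)
T_B = V + ((C−V)·d_B)·d_B = V + 9.3203·d_B = (11.2654,6.7870)
sweep = 180° − θ = 81.1329°

center=(20.5427,12.4845) T_A=(24.7420,2.4399) T_B=(11.2654,6.7870) sweep=81.1329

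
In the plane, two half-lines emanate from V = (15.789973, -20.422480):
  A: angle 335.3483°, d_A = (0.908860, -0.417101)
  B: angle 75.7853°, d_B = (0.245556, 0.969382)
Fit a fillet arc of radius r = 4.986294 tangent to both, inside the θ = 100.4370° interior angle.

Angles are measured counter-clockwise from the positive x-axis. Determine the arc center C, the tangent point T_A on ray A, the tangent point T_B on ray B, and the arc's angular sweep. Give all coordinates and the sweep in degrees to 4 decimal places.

center=(21.6431,-17.6223) T_A=(19.5633,-22.1542) T_B=(16.8094,-16.3979) sweep=79.5630

bisector direction at 25.5668° = (0.902083,0.431563)
center distance |VC| = r/sin(θ/2) = 4.986294/sin(50.2185°) = 6.488429
C = V + |VC|·bis = (21.6431,-17.6223)
T_A = V + ((C−V)·d_A)·d_A = V + 4.1517·d_A = (19.5633,-22.1542)
T_B = V + ((C−V)·d_B)·d_B = V + 4.1517·d_B = (16.8094,-16.3979)
sweep = 180° − θ = 79.5630°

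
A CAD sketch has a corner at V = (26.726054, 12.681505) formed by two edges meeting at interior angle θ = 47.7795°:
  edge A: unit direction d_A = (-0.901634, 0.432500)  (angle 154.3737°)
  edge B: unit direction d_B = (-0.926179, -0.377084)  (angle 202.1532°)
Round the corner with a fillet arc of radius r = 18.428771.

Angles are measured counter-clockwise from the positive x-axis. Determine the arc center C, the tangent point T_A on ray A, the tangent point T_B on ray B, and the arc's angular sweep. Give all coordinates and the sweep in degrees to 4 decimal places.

bisector direction at 178.2635° = (-0.999541,0.030304)
center distance |VC| = r/sin(θ/2) = 18.428771/sin(23.8897°) = 45.505608
C = V + |VC|·bis = (-18.7587,14.0605)
T_A = V + ((C−V)·d_A)·d_A = V + 41.6070·d_A = (-10.7882,30.6765)
T_B = V + ((C−V)·d_B)·d_B = V + 41.6070·d_B = (-11.8095,-3.0078)
sweep = 180° − θ = 132.2205°

center=(-18.7587,14.0605) T_A=(-10.7882,30.6765) T_B=(-11.8095,-3.0078) sweep=132.2205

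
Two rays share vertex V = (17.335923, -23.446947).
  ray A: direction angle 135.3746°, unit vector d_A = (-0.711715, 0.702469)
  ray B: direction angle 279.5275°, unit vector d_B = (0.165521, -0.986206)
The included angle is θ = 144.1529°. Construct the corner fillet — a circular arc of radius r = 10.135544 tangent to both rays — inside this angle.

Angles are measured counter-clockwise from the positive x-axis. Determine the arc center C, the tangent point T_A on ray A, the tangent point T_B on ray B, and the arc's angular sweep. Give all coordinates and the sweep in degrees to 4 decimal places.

bisector direction at 207.4511° = (-0.887405,-0.460991)
center distance |VC| = r/sin(θ/2) = 10.135544/sin(72.0764°) = 10.652533
C = V + |VC|·bis = (7.8828,-28.3577)
T_A = V + ((C−V)·d_A)·d_A = V + 3.2783·d_A = (15.0027,-21.1440)
T_B = V + ((C−V)·d_B)·d_B = V + 3.2783·d_B = (17.8785,-26.6800)
sweep = 180° − θ = 35.8471°

center=(7.8828,-28.3577) T_A=(15.0027,-21.1440) T_B=(17.8785,-26.6800) sweep=35.8471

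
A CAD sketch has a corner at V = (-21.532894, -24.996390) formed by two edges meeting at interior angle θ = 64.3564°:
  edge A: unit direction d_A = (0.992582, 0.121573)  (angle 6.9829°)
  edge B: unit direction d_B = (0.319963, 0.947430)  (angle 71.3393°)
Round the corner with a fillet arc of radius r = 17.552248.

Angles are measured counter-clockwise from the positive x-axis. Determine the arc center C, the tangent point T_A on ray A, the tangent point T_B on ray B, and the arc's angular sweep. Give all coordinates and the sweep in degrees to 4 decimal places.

bisector direction at 39.1611° = (0.775373,0.631503)
center distance |VC| = r/sin(θ/2) = 17.552248/sin(32.1782°) = 32.958609
C = V + |VC|·bis = (4.0223,-4.1829)
T_A = V + ((C−V)·d_A)·d_A = V + 27.8960·d_A = (6.1562,-21.6050)
T_B = V + ((C−V)·d_B)·d_B = V + 27.8960·d_B = (-12.6072,1.4331)
sweep = 180° − θ = 115.6436°

center=(4.0223,-4.1829) T_A=(6.1562,-21.6050) T_B=(-12.6072,1.4331) sweep=115.6436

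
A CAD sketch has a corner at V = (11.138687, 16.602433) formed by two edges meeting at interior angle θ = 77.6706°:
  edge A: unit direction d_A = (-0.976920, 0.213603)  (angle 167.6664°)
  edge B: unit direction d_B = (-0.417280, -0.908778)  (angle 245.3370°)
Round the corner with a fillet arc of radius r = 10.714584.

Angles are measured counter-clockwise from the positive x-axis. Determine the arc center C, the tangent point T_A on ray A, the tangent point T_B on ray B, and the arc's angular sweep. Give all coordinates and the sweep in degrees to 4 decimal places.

bisector direction at 206.5017° = (-0.894921,-0.446224)
center distance |VC| = r/sin(θ/2) = 10.714584/sin(38.8353°) = 17.086366
C = V + |VC|·bis = (-4.1523,8.9781)
T_A = V + ((C−V)·d_A)·d_A = V + 13.3095·d_A = (-1.8636,19.4454)
T_B = V + ((C−V)·d_B)·d_B = V + 13.3095·d_B = (5.5849,4.5071)
sweep = 180° − θ = 102.3294°

center=(-4.1523,8.9781) T_A=(-1.8636,19.4454) T_B=(5.5849,4.5071) sweep=102.3294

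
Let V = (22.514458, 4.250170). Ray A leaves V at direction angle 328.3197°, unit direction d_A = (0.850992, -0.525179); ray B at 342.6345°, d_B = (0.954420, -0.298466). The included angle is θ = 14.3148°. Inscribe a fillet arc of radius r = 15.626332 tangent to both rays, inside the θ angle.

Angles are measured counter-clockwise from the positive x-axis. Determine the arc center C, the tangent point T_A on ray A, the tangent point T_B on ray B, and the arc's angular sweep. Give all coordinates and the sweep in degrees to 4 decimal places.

center=(136.6178,-47.8048) T_A=(128.4112,-61.1027) T_B=(141.2817,-32.8907) sweep=165.6852

bisector direction at 335.4771° = (0.909795,-0.415057)
center distance |VC| = r/sin(θ/2) = 15.626332/sin(7.1574°) = 125.416452
C = V + |VC|·bis = (136.6178,-47.8048)
T_A = V + ((C−V)·d_A)·d_A = V + 124.4392·d_A = (128.4112,-61.1027)
T_B = V + ((C−V)·d_B)·d_B = V + 124.4392·d_B = (141.2817,-32.8907)
sweep = 180° − θ = 165.6852°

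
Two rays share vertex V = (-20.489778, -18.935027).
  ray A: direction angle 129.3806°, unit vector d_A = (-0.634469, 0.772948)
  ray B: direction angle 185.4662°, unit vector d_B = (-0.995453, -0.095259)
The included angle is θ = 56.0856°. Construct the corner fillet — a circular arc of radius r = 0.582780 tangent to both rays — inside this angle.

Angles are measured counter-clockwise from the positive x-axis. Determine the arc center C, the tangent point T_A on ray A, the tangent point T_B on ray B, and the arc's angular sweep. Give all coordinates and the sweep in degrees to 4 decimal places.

bisector direction at 157.4234° = (-0.923367,0.383918)
center distance |VC| = r/sin(θ/2) = 0.582780/sin(28.0428°) = 1.239612
C = V + |VC|·bis = (-21.6344,-18.4591)
T_A = V + ((C−V)·d_A)·d_A = V + 1.0941·d_A = (-21.1839,-18.0894)
T_B = V + ((C−V)·d_B)·d_B = V + 1.0941·d_B = (-21.5789,-19.0392)
sweep = 180° − θ = 123.9144°

center=(-21.6344,-18.4591) T_A=(-21.1839,-18.0894) T_B=(-21.5789,-19.0392) sweep=123.9144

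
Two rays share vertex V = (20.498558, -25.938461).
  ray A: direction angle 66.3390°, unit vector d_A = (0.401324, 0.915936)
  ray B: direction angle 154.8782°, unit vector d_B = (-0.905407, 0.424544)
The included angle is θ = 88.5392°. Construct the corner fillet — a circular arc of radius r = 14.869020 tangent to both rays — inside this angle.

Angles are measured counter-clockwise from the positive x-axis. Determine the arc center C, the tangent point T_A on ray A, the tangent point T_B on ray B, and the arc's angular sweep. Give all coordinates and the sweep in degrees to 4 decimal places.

center=(13.0009,-6.0004) T_A=(26.6200,-11.9677) T_B=(6.6883,-19.4629) sweep=91.4608

bisector direction at 110.6086° = (-0.351982,0.936007)
center distance |VC| = r/sin(θ/2) = 14.869020/sin(44.2696°) = 21.301239
C = V + |VC|·bis = (13.0009,-6.0004)
T_A = V + ((C−V)·d_A)·d_A = V + 15.2530·d_A = (26.6200,-11.9677)
T_B = V + ((C−V)·d_B)·d_B = V + 15.2530·d_B = (6.6883,-19.4629)
sweep = 180° − θ = 91.4608°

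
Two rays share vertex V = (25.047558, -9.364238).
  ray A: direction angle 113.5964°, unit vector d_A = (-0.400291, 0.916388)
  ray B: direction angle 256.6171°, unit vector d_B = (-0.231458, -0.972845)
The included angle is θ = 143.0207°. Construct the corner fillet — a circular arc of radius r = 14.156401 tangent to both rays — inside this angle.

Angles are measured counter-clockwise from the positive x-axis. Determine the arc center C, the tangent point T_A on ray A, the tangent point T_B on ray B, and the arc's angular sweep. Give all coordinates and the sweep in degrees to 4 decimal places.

center=(10.1799,-10.6929) T_A=(23.1526,-5.0262) T_B=(23.9519,-13.9695) sweep=36.9793

bisector direction at 185.1068° = (-0.996031,-0.089012)
center distance |VC| = r/sin(θ/2) = 14.156401/sin(71.5104°) = 14.926914
C = V + |VC|·bis = (10.1799,-10.6929)
T_A = V + ((C−V)·d_A)·d_A = V + 4.7338·d_A = (23.1526,-5.0262)
T_B = V + ((C−V)·d_B)·d_B = V + 4.7338·d_B = (23.9519,-13.9695)
sweep = 180° − θ = 36.9793°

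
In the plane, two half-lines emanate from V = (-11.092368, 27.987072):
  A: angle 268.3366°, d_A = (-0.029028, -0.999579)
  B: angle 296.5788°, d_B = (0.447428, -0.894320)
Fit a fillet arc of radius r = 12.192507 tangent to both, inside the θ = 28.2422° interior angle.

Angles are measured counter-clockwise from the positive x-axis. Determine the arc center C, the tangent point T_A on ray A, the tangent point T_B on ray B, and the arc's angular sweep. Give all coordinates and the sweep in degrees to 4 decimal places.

bisector direction at 282.4577° = (0.215719,-0.976456)
center distance |VC| = r/sin(θ/2) = 12.192507/sin(14.1211°) = 49.974992
C = V + |VC|·bis = (-0.3118,-20.8113)
T_A = V + ((C−V)·d_A)·d_A = V + 48.4649·d_A = (-12.4992,-20.4574)
T_B = V + ((C−V)·d_B)·d_B = V + 48.4649·d_B = (10.5922,-15.3560)
sweep = 180° − θ = 151.7578°

center=(-0.3118,-20.8113) T_A=(-12.4992,-20.4574) T_B=(10.5922,-15.3560) sweep=151.7578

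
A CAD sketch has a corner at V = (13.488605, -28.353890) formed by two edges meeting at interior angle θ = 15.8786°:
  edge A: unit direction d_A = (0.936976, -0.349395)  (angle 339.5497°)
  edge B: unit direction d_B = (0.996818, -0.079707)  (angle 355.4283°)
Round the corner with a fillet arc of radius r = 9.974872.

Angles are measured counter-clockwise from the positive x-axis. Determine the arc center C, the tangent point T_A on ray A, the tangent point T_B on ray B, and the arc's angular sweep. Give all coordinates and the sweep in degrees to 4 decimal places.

center=(83.9906,-43.9980) T_A=(80.5054,-53.3442) T_B=(84.7857,-34.0549) sweep=164.1214

bisector direction at 347.4890° = (0.976254,-0.216627)
center distance |VC| = r/sin(θ/2) = 9.974872/sin(7.9393°) = 72.216833
C = V + |VC|·bis = (83.9906,-43.9980)
T_A = V + ((C−V)·d_A)·d_A = V + 71.5246·d_A = (80.5054,-53.3442)
T_B = V + ((C−V)·d_B)·d_B = V + 71.5246·d_B = (84.7857,-34.0549)
sweep = 180° − θ = 164.1214°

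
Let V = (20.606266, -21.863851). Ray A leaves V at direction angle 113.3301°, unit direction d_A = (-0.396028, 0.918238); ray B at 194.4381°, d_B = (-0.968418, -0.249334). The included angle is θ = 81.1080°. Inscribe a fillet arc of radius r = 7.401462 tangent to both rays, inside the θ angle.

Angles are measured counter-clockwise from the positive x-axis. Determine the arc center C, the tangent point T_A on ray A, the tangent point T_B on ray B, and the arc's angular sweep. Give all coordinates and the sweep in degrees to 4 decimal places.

bisector direction at 153.8841° = (-0.897905,0.440188)
center distance |VC| = r/sin(θ/2) = 7.401462/sin(40.5540°) = 11.383985
C = V + |VC|·bis = (10.3845,-16.8528)
T_A = V + ((C−V)·d_A)·d_A = V + 8.6495·d_A = (17.1808,-13.9216)
T_B = V + ((C−V)·d_B)·d_B = V + 8.6495·d_B = (12.2300,-24.0205)
sweep = 180° − θ = 98.8920°

center=(10.3845,-16.8528) T_A=(17.1808,-13.9216) T_B=(12.2300,-24.0205) sweep=98.8920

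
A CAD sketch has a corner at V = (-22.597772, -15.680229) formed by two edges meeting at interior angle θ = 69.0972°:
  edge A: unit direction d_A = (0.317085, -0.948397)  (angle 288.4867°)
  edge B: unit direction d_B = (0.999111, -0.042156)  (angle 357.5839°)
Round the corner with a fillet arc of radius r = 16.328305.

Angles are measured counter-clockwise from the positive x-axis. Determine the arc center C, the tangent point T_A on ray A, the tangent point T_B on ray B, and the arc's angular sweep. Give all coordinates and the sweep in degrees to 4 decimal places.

bisector direction at 323.0353° = (0.799006,-0.601323)
center distance |VC| = r/sin(θ/2) = 16.328305/sin(34.5486°) = 28.792380
C = V + |VC|·bis = (0.4075,-32.9937)
T_A = V + ((C−V)·d_A)·d_A = V + 23.7147·d_A = (-15.0782,-38.1712)
T_B = V + ((C−V)·d_B)·d_B = V + 23.7147·d_B = (1.0959,-16.6800)
sweep = 180° − θ = 110.9028°

center=(0.4075,-32.9937) T_A=(-15.0782,-38.1712) T_B=(1.0959,-16.6800) sweep=110.9028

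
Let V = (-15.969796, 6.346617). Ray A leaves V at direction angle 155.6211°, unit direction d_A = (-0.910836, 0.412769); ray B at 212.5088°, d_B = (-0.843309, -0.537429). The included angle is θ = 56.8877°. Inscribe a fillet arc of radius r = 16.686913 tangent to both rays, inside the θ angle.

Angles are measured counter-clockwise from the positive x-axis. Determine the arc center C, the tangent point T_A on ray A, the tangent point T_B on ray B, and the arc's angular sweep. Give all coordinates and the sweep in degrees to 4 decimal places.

center=(-50.9163,3.8631) T_A=(-44.0285,19.0621) T_B=(-41.9483,-10.2091) sweep=123.1123

bisector direction at 184.0650° = (-0.997484,-0.070887)
center distance |VC| = r/sin(θ/2) = 16.686913/sin(28.4439°) = 35.034659
C = V + |VC|·bis = (-50.9163,3.8631)
T_A = V + ((C−V)·d_A)·d_A = V + 30.8054·d_A = (-44.0285,19.0621)
T_B = V + ((C−V)·d_B)·d_B = V + 30.8054·d_B = (-41.9483,-10.2091)
sweep = 180° − θ = 123.1123°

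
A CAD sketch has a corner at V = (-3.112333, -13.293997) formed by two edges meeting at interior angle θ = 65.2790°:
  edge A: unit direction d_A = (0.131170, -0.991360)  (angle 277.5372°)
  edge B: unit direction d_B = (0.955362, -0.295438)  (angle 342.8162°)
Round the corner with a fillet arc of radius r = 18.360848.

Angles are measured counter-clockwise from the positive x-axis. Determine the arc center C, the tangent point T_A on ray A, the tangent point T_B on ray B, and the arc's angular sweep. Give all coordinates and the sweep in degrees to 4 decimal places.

center=(18.8501,-39.3044) T_A=(0.6478,-41.7128) T_B=(24.2745,-21.7632) sweep=114.7210

bisector direction at 310.1767° = (0.645147,-0.764058)
center distance |VC| = r/sin(θ/2) = 18.360848/sin(32.6395°) = 34.042456
C = V + |VC|·bis = (18.8501,-39.3044)
T_A = V + ((C−V)·d_A)·d_A = V + 28.6665·d_A = (0.6478,-41.7128)
T_B = V + ((C−V)·d_B)·d_B = V + 28.6665·d_B = (24.2745,-21.7632)
sweep = 180° − θ = 114.7210°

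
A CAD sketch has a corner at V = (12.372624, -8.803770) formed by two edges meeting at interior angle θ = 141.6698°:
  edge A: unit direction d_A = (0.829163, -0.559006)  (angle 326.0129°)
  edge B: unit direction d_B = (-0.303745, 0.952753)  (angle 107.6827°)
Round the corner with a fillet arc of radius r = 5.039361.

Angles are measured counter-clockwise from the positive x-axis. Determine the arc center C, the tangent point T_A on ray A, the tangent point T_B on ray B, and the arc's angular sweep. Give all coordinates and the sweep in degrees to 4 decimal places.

center=(16.6419,-5.6044) T_A=(13.8249,-9.7828) T_B=(11.8406,-7.1351) sweep=38.3302

bisector direction at 36.8478° = (0.800231,0.599691)
center distance |VC| = r/sin(θ/2) = 5.039361/sin(70.8349°) = 5.335048
C = V + |VC|·bis = (16.6419,-5.6044)
T_A = V + ((C−V)·d_A)·d_A = V + 1.7515·d_A = (13.8249,-9.7828)
T_B = V + ((C−V)·d_B)·d_B = V + 1.7515·d_B = (11.8406,-7.1351)
sweep = 180° − θ = 38.3302°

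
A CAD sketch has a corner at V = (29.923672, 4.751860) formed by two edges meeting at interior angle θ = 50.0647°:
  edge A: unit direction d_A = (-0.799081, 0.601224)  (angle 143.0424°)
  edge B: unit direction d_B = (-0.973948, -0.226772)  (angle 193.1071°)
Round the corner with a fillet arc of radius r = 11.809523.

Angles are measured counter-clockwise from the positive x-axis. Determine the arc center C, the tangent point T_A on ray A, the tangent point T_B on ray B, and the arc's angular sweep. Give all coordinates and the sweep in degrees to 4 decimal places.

bisector direction at 168.0747° = (-0.978418,0.206635)
center distance |VC| = r/sin(θ/2) = 11.809523/sin(25.0324°) = 27.909923
C = V + |VC|·bis = (2.6161,10.5190)
T_A = V + ((C−V)·d_A)·d_A = V + 25.2883·d_A = (9.7163,19.9558)
T_B = V + ((C−V)·d_B)·d_B = V + 25.2883·d_B = (5.2942,-0.9828)
sweep = 180° − θ = 129.9353°

center=(2.6161,10.5190) T_A=(9.7163,19.9558) T_B=(5.2942,-0.9828) sweep=129.9353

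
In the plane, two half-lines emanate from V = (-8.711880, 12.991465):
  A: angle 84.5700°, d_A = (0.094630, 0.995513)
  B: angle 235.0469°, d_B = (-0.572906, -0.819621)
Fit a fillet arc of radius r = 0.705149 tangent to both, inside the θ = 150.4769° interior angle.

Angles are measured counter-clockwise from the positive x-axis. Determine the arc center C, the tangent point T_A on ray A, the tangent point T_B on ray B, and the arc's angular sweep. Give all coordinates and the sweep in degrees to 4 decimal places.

center=(-9.3963,13.2432) T_A=(-8.6943,13.1764) T_B=(-8.8183,12.8392) sweep=29.5231

bisector direction at 159.8085° = (-0.938544,0.345160)
center distance |VC| = r/sin(θ/2) = 0.705149/sin(75.2385°) = 0.729217
C = V + |VC|·bis = (-9.3963,13.2432)
T_A = V + ((C−V)·d_A)·d_A = V + 0.1858·d_A = (-8.6943,13.1764)
T_B = V + ((C−V)·d_B)·d_B = V + 0.1858·d_B = (-8.8183,12.8392)
sweep = 180° − θ = 29.5231°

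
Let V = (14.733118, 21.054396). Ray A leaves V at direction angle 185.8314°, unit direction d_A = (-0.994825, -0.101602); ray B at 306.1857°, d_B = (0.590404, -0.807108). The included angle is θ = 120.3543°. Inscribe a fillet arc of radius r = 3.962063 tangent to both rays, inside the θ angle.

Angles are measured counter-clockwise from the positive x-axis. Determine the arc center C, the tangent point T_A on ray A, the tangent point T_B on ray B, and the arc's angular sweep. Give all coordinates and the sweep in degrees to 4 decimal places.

bisector direction at 246.0086° = (-0.406600,-0.913606)
center distance |VC| = r/sin(θ/2) = 3.962063/sin(60.1771°) = 4.566866
C = V + |VC|·bis = (12.8762,16.8821)
T_A = V + ((C−V)·d_A)·d_A = V + 2.2712·d_A = (12.4737,20.8236)
T_B = V + ((C−V)·d_B)·d_B = V + 2.2712·d_B = (16.0740,19.2213)
sweep = 180° − θ = 59.6457°

center=(12.8762,16.8821) T_A=(12.4737,20.8236) T_B=(16.0740,19.2213) sweep=59.6457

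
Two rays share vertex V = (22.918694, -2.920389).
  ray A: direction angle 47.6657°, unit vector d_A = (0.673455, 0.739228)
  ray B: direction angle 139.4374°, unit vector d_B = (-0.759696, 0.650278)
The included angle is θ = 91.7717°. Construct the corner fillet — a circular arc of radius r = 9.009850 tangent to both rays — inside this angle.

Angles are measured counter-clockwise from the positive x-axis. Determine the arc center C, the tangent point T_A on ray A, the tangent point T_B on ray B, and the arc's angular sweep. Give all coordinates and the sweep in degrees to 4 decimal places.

center=(22.1413,9.6048) T_A=(28.8016,3.5371) T_B=(16.2824,2.7601) sweep=88.2283

bisector direction at 93.5516° = (-0.061947,0.998079)
center distance |VC| = r/sin(θ/2) = 9.009850/sin(45.8858°) = 12.549334
C = V + |VC|·bis = (22.1413,9.6048)
T_A = V + ((C−V)·d_A)·d_A = V + 8.7355·d_A = (28.8016,3.5371)
T_B = V + ((C−V)·d_B)·d_B = V + 8.7355·d_B = (16.2824,2.7601)
sweep = 180° − θ = 88.2283°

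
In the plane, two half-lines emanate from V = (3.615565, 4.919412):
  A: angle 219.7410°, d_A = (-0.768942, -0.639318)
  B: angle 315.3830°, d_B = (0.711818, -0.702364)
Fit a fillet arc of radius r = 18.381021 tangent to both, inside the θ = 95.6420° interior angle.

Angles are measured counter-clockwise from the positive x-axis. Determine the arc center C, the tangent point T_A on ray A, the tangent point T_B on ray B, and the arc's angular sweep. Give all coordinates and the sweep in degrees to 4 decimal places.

center=(2.5604,-19.8621) T_A=(-9.1909,-5.7282) T_B=(15.4706,-6.7782) sweep=84.3580

bisector direction at 267.5620° = (-0.042538,-0.999095)
center distance |VC| = r/sin(θ/2) = 18.381021/sin(47.8210°) = 24.803998
C = V + |VC|·bis = (2.5604,-19.8621)
T_A = V + ((C−V)·d_A)·d_A = V + 16.6546·d_A = (-9.1909,-5.7282)
T_B = V + ((C−V)·d_B)·d_B = V + 16.6546·d_B = (15.4706,-6.7782)
sweep = 180° − θ = 84.3580°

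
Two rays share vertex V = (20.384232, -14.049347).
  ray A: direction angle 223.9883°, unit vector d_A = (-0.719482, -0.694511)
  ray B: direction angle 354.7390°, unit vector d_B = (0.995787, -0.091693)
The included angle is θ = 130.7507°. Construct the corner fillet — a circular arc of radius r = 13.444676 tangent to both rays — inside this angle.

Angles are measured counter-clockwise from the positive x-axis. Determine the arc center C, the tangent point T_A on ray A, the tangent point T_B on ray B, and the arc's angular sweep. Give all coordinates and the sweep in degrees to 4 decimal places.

bisector direction at 289.3637° = (0.331563,-0.943433)
center distance |VC| = r/sin(θ/2) = 13.444676/sin(65.3753°) = 14.789696
C = V + |VC|·bis = (25.2879,-28.0024)
T_A = V + ((C−V)·d_A)·d_A = V + 6.1625·d_A = (15.9505,-18.3292)
T_B = V + ((C−V)·d_B)·d_B = V + 6.1625·d_B = (26.5207,-14.6144)
sweep = 180° − θ = 49.2493°

center=(25.2879,-28.0024) T_A=(15.9505,-18.3292) T_B=(26.5207,-14.6144) sweep=49.2493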